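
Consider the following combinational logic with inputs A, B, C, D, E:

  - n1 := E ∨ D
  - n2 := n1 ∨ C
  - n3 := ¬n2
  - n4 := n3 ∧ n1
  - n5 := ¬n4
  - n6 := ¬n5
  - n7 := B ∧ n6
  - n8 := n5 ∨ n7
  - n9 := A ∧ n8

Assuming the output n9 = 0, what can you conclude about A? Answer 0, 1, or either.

0

n9 = A ∧ n8 must be 0, so at least one of A, n8 is 0.
Every assignment with n9 = 0 has A = 0; there are 16 such assignment(s).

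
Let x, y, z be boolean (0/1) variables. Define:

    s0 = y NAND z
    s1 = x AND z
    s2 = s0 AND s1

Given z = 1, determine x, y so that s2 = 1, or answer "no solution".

s2 = s0 AND s1 must be 1, so both s0 = 1 and s1 = 1.
s0 = y NAND z must be 1, so at least one of y, z is 0.
Check with z = 1 and x=1, y=0:
s0 = y NAND z = 0 NAND 1 = 1
s1 = x AND z = 1 AND 1 = 1
s2 = s0 AND s1 = 1 AND 1 = 1
So s2 = 1.

x=1, y=0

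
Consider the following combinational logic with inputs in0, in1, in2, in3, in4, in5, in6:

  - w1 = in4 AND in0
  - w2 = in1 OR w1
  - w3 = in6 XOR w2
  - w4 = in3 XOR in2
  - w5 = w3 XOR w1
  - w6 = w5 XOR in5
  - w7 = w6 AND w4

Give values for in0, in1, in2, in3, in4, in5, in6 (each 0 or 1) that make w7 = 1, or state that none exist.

w7 = w6 AND w4 must be 1, so both w6 = 1 and w4 = 1.
Check with in0=0, in1=1, in2=0, in3=1, in4=1, in5=0, in6=0:
w1 = in4 AND in0 = 1 AND 0 = 0
w2 = in1 OR w1 = 1 OR 0 = 1
w3 = in6 XOR w2 = 0 XOR 1 = 1
w4 = in3 XOR in2 = 1 XOR 0 = 1
w5 = w3 XOR w1 = 1 XOR 0 = 1
w6 = w5 XOR in5 = 1 XOR 0 = 1
w7 = w6 AND w4 = 1 AND 1 = 1
So w7 = 1 as required.

in0=0, in1=1, in2=0, in3=1, in4=1, in5=0, in6=0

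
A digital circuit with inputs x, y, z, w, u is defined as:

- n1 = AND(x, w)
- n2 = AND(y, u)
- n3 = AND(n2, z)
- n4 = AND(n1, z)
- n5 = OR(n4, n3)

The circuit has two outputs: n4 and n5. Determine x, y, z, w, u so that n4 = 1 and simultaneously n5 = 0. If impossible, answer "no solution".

no solution exists

Across all 32 input combinations, none give both n4 = 1 and n5 = 0.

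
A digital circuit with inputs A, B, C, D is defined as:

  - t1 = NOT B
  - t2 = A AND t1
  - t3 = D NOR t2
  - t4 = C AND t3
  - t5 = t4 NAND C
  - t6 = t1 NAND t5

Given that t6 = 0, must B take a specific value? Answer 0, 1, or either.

t6 = t1 NAND t5 must be 0, so both t1 = 1 and t5 = 1.
Every assignment with t6 = 0 has B = 0; there are 7 such assignment(s).

0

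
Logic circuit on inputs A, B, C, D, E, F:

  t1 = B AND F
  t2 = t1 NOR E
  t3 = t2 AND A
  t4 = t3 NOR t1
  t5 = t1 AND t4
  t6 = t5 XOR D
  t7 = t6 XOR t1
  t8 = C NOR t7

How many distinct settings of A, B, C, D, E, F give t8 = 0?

48

t8 = C NOR t7 must be 0, so at least one of C, t7 is 1.
Enumerating the 64 input combinations, 48 give t8 = 0 and 16 give t8 = 1.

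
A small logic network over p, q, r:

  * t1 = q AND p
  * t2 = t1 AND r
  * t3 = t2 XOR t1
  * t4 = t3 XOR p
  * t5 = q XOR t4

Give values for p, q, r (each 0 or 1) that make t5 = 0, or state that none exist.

t5 = q XOR t4 must be 0, so q and t4 are equal.
Check with p=1, q=1, r=1:
t1 = q AND p = 1 AND 1 = 1
t2 = t1 AND r = 1 AND 1 = 1
t3 = t2 XOR t1 = 1 XOR 1 = 0
t4 = t3 XOR p = 0 XOR 1 = 1
t5 = q XOR t4 = 1 XOR 1 = 0
So t5 = 0 as required.

p=1, q=1, r=1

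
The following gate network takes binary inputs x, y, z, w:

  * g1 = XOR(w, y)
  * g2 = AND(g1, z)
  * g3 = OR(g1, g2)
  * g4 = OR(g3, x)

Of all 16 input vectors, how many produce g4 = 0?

g4 = OR(g3, x) must be 0, so both g3 = 0 and x = 0.
Satisfying assignments:
  x=0, y=0, z=0, w=0
  x=0, y=0, z=1, w=0
  x=0, y=1, z=0, w=1
  x=0, y=1, z=1, w=1

4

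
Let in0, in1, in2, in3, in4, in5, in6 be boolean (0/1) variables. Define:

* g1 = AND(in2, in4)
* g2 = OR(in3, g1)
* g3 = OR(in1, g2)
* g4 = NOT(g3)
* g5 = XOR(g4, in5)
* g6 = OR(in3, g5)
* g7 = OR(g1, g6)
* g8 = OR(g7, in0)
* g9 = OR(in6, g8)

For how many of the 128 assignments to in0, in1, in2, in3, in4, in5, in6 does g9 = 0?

6

g9 = OR(in6, g8) must be 0, so both in6 = 0 and g8 = 0.
g8 = OR(g7, in0) must be 0, so both g7 = 0 and in0 = 0.
g7 = OR(g1, g6) must be 0, so both g1 = 0 and g6 = 0.
Satisfying assignments:
  in0=0, in1=0, in2=0, in3=0, in4=0, in5=1, in6=0
  in0=0, in1=0, in2=0, in3=0, in4=1, in5=1, in6=0
  in0=0, in1=0, in2=1, in3=0, in4=0, in5=1, in6=0
  in0=0, in1=1, in2=0, in3=0, in4=0, in5=0, in6=0
  in0=0, in1=1, in2=0, in3=0, in4=1, in5=0, in6=0
  in0=0, in1=1, in2=1, in3=0, in4=0, in5=0, in6=0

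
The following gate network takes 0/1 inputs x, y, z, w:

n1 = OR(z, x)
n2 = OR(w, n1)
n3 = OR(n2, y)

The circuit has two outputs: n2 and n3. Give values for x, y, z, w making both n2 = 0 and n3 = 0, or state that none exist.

x=0 y=0 z=0 w=0

Check with x=0 y=0 z=0 w=0:
n1 = OR(z, x) = OR(0, 0) = 0
n2 = OR(w, n1) = OR(0, 0) = 0
n3 = OR(n2, y) = OR(0, 0) = 0
So n2 = 0 and n3 = 0.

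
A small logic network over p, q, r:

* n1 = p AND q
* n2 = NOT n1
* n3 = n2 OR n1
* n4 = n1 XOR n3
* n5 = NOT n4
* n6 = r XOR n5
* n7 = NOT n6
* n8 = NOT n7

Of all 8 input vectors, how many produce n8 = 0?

n8 = NOT n7 must be 0, so n7 = 1.
Satisfying assignments:
  p=0, q=0, r=0
  p=0, q=1, r=0
  p=1, q=0, r=0
  p=1, q=1, r=1

4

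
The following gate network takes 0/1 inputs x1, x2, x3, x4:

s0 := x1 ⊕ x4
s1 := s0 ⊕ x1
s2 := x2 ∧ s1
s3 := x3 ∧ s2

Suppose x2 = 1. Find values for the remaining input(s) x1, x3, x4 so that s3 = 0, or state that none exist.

x1=1, x3=0, x4=0

s3 = x3 ∧ s2 must be 0, so at least one of x3, s2 is 0.
Check with x2 = 1 and x1=1, x3=0, x4=0:
s0 = x1 ⊕ x4 = 1 ⊕ 0 = 1
s1 = s0 ⊕ x1 = 1 ⊕ 1 = 0
s2 = x2 ∧ s1 = 1 ∧ 0 = 0
s3 = x3 ∧ s2 = 0 ∧ 0 = 0
So s3 = 0.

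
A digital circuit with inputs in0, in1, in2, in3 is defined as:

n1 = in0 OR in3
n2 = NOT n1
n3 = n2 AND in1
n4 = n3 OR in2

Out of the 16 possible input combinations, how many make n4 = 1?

9

n4 = n3 OR in2 must be 1, so at least one of n3, in2 is 1.
Enumerating the 16 input combinations, 9 give n4 = 1 and 7 give n4 = 0.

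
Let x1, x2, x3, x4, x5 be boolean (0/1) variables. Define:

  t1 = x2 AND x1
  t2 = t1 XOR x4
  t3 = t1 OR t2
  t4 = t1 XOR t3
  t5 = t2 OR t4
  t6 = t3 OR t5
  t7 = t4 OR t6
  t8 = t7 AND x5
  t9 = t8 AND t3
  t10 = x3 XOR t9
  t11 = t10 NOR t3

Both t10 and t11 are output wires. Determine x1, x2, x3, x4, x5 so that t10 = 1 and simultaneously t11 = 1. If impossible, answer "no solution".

no solution exists

Across all 32 input combinations, none give both t10 = 1 and t11 = 1.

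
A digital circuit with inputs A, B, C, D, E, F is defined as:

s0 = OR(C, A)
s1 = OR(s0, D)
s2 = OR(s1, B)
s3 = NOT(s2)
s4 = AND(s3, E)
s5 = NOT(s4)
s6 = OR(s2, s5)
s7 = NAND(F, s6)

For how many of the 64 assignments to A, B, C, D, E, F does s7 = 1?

33

s7 = NAND(F, s6) must be 1, so at least one of F, s6 is 0.
Enumerating the 64 input combinations, 33 give s7 = 1 and 31 give s7 = 0.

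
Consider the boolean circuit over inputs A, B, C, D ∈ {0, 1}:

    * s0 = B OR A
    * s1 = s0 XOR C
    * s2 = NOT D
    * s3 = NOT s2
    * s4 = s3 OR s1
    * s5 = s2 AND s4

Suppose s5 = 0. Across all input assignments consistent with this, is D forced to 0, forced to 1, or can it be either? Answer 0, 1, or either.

Both values of D occur among assignments with s5 = 0:
  D=0: A=0, B=0, C=0, D=0
  D=1: A=0, B=0, C=0, D=1

either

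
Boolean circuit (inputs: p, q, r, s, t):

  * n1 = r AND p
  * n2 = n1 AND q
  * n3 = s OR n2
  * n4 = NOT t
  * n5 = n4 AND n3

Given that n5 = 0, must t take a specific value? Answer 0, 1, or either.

either

Both values of t occur among assignments with n5 = 0:
  t=0: p=0, q=0, r=0, s=0, t=0
  t=1: p=0, q=0, r=0, s=0, t=1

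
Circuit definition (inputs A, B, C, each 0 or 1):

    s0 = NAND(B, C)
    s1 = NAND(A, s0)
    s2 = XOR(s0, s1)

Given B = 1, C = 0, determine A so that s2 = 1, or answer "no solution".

A=1

s2 = XOR(s0, s1) must be 1, so s0 and s1 differ.
Check with B = 1, C = 0 and A=1:
s0 = NAND(B, C) = NAND(1, 0) = 1
s1 = NAND(A, s0) = NAND(1, 1) = 0
s2 = XOR(s0, s1) = XOR(1, 0) = 1
So s2 = 1.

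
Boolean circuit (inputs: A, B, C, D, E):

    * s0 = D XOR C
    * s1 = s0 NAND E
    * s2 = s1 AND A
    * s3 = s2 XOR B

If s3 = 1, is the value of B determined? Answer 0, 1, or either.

Both values of B occur among assignments with s3 = 1:
  B=0: A=1, B=0, C=0, D=0, E=0
  B=1: A=0, B=1, C=0, D=0, E=0

either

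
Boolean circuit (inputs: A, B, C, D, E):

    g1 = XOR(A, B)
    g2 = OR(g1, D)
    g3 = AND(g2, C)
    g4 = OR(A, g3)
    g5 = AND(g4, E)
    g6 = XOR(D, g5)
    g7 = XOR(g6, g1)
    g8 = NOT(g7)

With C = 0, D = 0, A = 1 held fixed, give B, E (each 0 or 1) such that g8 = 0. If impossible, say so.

g8 = NOT(g7) must be 0, so g7 = 1.
Check with C = 0, D = 0, A = 1 and B=0, E=0:
g1 = XOR(A, B) = XOR(1, 0) = 1
g2 = OR(g1, D) = OR(1, 0) = 1
g3 = AND(g2, C) = AND(1, 0) = 0
g4 = OR(A, g3) = OR(1, 0) = 1
g5 = AND(g4, E) = AND(1, 0) = 0
g6 = XOR(D, g5) = XOR(0, 0) = 0
g7 = XOR(g6, g1) = XOR(0, 1) = 1
g8 = NOT(g7) = NOT 1 = 0
So g8 = 0.

B=0, E=0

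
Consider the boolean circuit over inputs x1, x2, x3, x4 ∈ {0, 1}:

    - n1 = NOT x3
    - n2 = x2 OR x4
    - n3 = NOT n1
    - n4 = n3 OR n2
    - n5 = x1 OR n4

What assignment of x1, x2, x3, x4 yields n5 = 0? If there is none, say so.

n5 = x1 OR n4 must be 0, so both x1 = 0 and n4 = 0.
n4 = n3 OR n2 must be 0, so both n3 = 0 and n2 = 0.
n3 = NOT n1 must be 0, so n1 = 1.
Check with x1=0 x2=0 x3=0 x4=0:
n1 = NOT x3 = NOT 0 = 1
n2 = x2 OR x4 = 0 OR 0 = 0
n3 = NOT n1 = NOT 1 = 0
n4 = n3 OR n2 = 0 OR 0 = 0
n5 = x1 OR n4 = 0 OR 0 = 0
So n5 = 0 as required.

x1=0 x2=0 x3=0 x4=0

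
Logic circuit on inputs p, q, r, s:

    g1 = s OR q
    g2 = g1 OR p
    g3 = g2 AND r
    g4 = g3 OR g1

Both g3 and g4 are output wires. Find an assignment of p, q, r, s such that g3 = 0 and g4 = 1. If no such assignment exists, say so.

Check with p=0 q=1 r=0 s=0:
g1 = s OR q = 0 OR 1 = 1
g2 = g1 OR p = 1 OR 0 = 1
g3 = g2 AND r = 1 AND 0 = 0
g4 = g3 OR g1 = 0 OR 1 = 1
So g3 = 0 and g4 = 1.

p=0 q=1 r=0 s=0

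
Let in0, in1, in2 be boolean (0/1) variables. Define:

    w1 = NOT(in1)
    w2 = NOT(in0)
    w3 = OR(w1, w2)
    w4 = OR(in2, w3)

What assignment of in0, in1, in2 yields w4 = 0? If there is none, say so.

w4 = OR(in2, w3) must be 0, so both in2 = 0 and w3 = 0.
Check with in0=1, in1=1, in2=0:
w1 = NOT(in1) = NOT 1 = 0
w2 = NOT(in0) = NOT 1 = 0
w3 = OR(w1, w2) = OR(0, 0) = 0
w4 = OR(in2, w3) = OR(0, 0) = 0
So w4 = 0 as required.

in0=1, in1=1, in2=0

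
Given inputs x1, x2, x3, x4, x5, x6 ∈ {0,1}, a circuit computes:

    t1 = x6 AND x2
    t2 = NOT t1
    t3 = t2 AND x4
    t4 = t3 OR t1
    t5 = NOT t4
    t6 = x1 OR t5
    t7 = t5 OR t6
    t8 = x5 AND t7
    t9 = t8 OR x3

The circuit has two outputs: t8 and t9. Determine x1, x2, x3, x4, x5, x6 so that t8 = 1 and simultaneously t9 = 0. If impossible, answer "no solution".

Across all 64 input combinations, none give both t8 = 1 and t9 = 0.

no solution exists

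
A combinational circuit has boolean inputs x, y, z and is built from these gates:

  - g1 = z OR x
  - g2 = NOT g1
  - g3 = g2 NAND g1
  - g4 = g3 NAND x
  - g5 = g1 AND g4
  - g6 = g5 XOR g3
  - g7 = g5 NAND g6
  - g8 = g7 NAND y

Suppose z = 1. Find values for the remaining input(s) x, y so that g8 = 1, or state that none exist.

x=0, y=0

g8 = g7 NAND y must be 1, so at least one of g7, y is 0.
Check with z = 1 and x=0, y=0:
g1 = z OR x = 1 OR 0 = 1
g2 = NOT g1 = NOT 1 = 0
g3 = g2 NAND g1 = 0 NAND 1 = 1
g4 = g3 NAND x = 1 NAND 0 = 1
g5 = g1 AND g4 = 1 AND 1 = 1
g6 = g5 XOR g3 = 1 XOR 1 = 0
g7 = g5 NAND g6 = 1 NAND 0 = 1
g8 = g7 NAND y = 1 NAND 0 = 1
So g8 = 1.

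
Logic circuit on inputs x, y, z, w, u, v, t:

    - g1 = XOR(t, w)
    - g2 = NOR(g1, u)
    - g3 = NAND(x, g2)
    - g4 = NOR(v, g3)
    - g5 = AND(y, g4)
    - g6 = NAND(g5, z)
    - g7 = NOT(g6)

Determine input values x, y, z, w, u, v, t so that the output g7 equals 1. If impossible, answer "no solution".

g7 = NOT(g6) must be 1, so g6 = 0.
g6 = NAND(g5, z) must be 0, so both g5 = 1 and z = 1.
Check with x=1 y=1 z=1 w=0 u=0 v=0 t=0:
g1 = XOR(t, w) = XOR(0, 0) = 0
g2 = NOR(g1, u) = NOR(0, 0) = 1
g3 = NAND(x, g2) = NAND(1, 1) = 0
g4 = NOR(v, g3) = NOR(0, 0) = 1
g5 = AND(y, g4) = AND(1, 1) = 1
g6 = NAND(g5, z) = NAND(1, 1) = 0
g7 = NOT(g6) = NOT 0 = 1
So g7 = 1 as required.

x=1 y=1 z=1 w=0 u=0 v=0 t=0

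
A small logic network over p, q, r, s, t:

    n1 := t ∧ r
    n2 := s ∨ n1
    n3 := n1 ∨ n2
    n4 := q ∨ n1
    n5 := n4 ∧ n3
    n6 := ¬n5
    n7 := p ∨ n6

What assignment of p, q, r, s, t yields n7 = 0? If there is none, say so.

p=0, q=1, r=0, s=1, t=1

n7 = p ∨ n6 must be 0, so both p = 0 and n6 = 0.
n6 = ¬n5 must be 0, so n5 = 1.
Check with p=0, q=1, r=0, s=1, t=1:
n1 = t ∧ r = 1 ∧ 0 = 0
n2 = s ∨ n1 = 1 ∨ 0 = 1
n3 = n1 ∨ n2 = 0 ∨ 1 = 1
n4 = q ∨ n1 = 1 ∨ 0 = 1
n5 = n4 ∧ n3 = 1 ∧ 1 = 1
n6 = ¬n5 = ¬1 = 0
n7 = p ∨ n6 = 0 ∨ 0 = 0
So n7 = 0 as required.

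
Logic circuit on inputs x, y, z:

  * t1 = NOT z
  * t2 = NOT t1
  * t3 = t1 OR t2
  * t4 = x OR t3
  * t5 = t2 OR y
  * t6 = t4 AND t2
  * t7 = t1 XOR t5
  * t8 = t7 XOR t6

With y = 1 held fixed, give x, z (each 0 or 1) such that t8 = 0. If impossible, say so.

x=1 z=1

Check with y = 1 and x=1, z=1:
t1 = NOT z = NOT 1 = 0
t2 = NOT t1 = NOT 0 = 1
t3 = t1 OR t2 = 0 OR 1 = 1
t4 = x OR t3 = 1 OR 1 = 1
t5 = t2 OR y = 1 OR 1 = 1
t6 = t4 AND t2 = 1 AND 1 = 1
t7 = t1 XOR t5 = 0 XOR 1 = 1
t8 = t7 XOR t6 = 1 XOR 1 = 0
So t8 = 0.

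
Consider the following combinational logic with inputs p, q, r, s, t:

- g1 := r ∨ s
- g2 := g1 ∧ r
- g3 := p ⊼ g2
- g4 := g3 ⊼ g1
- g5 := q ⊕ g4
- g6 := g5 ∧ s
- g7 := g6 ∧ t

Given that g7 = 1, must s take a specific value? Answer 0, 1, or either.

1

g7 = g6 ∧ t must be 1, so both g6 = 1 and t = 1.
g6 = g5 ∧ s must be 1, so both g5 = 1 and s = 1.
Every assignment with g7 = 1 has s = 1; there are 4 such assignment(s).
  p=0, q=1, r=0, s=1, t=1
  p=0, q=1, r=1, s=1, t=1
  p=1, q=0, r=1, s=1, t=1
  p=1, q=1, r=0, s=1, t=1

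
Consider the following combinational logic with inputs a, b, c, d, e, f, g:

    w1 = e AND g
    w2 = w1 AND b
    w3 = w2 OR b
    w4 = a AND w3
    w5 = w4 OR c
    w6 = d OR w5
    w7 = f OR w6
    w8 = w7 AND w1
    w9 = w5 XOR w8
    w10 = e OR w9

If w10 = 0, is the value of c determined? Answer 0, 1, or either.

0

w10 = e OR w9 must be 0, so both e = 0 and w9 = 0.
w9 = w5 XOR w8 must be 0, so w5 and w8 are equal.
Every assignment with w10 = 0 has c = 0; there are 24 such assignment(s).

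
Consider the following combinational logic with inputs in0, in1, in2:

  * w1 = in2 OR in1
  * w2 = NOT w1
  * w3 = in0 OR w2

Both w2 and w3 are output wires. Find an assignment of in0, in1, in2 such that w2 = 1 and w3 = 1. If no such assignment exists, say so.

Check with in0=0, in1=0, in2=0:
w1 = in2 OR in1 = 0 OR 0 = 0
w2 = NOT w1 = NOT 0 = 1
w3 = in0 OR w2 = 0 OR 1 = 1
So w2 = 1 and w3 = 1.

in0=0, in1=0, in2=0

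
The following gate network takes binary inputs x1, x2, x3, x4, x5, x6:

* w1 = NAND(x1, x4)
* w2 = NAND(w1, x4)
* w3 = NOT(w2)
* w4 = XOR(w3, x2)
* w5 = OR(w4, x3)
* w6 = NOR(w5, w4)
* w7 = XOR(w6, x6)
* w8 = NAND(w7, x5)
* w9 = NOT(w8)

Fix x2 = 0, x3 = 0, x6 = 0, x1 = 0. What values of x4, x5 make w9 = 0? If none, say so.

x4=1 x5=1

w9 = NOT(w8) must be 0, so w8 = 1.
Check with x2 = 0, x3 = 0, x6 = 0, x1 = 0 and x4=1, x5=1:
w1 = NAND(x1, x4) = NAND(0, 1) = 1
w2 = NAND(w1, x4) = NAND(1, 1) = 0
w3 = NOT(w2) = NOT 0 = 1
w4 = XOR(w3, x2) = XOR(1, 0) = 1
w5 = OR(w4, x3) = OR(1, 0) = 1
w6 = NOR(w5, w4) = NOR(1, 1) = 0
w7 = XOR(w6, x6) = XOR(0, 0) = 0
w8 = NAND(w7, x5) = NAND(0, 1) = 1
w9 = NOT(w8) = NOT 1 = 0
So w9 = 0.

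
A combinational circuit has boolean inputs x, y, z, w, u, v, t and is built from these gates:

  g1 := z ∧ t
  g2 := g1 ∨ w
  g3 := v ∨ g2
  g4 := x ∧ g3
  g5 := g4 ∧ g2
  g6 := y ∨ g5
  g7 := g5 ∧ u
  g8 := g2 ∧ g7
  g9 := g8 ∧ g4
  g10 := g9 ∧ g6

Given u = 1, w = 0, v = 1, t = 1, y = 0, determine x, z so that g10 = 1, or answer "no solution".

Check with u = 1, w = 0, v = 1, t = 1, y = 0 and x=1, z=1:
g1 = z ∧ t = 1 ∧ 1 = 1
g2 = g1 ∨ w = 1 ∨ 0 = 1
g3 = v ∨ g2 = 1 ∨ 1 = 1
g4 = x ∧ g3 = 1 ∧ 1 = 1
g5 = g4 ∧ g2 = 1 ∧ 1 = 1
g6 = y ∨ g5 = 0 ∨ 1 = 1
g7 = g5 ∧ u = 1 ∧ 1 = 1
g8 = g2 ∧ g7 = 1 ∧ 1 = 1
g9 = g8 ∧ g4 = 1 ∧ 1 = 1
g10 = g9 ∧ g6 = 1 ∧ 1 = 1
So g10 = 1.

x=1 z=1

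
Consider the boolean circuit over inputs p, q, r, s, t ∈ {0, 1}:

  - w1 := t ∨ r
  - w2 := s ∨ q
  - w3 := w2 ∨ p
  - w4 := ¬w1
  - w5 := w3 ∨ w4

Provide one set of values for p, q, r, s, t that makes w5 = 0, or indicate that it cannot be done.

w5 = w3 ∨ w4 must be 0, so both w3 = 0 and w4 = 0.
w3 = w2 ∨ p must be 0, so both w2 = 0 and p = 0.
Check with p=0, q=0, r=0, s=0, t=1:
w1 = t ∨ r = 1 ∨ 0 = 1
w2 = s ∨ q = 0 ∨ 0 = 0
w3 = w2 ∨ p = 0 ∨ 0 = 0
w4 = ¬w1 = ¬1 = 0
w5 = w3 ∨ w4 = 0 ∨ 0 = 0
So w5 = 0 as required.

p=0, q=0, r=0, s=0, t=1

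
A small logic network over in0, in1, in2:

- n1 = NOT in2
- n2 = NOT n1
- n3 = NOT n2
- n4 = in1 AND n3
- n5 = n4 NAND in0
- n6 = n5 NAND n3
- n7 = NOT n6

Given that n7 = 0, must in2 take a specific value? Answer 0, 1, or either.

Both values of in2 occur among assignments with n7 = 0:
  in2=0: in0=1, in1=1, in2=0
  in2=1: in0=0, in1=0, in2=1

either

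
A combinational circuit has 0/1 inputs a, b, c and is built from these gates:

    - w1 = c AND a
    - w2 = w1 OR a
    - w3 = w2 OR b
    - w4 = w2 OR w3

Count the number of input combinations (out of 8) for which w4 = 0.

w4 = w2 OR w3 must be 0, so both w2 = 0 and w3 = 0.
w2 = w1 OR a must be 0, so both w1 = 0 and a = 0.
w3 = w2 OR b must be 0, so both w2 = 0 and b = 0.
Satisfying assignments:
  a=0, b=0, c=0
  a=0, b=0, c=1

2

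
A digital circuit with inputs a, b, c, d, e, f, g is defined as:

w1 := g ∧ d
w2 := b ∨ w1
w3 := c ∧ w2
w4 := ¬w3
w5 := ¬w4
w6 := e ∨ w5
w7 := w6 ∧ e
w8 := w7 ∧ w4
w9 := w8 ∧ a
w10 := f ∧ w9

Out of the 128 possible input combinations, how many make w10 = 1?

w10 = f ∧ w9 must be 1, so both f = 1 and w9 = 1.
w9 = w8 ∧ a must be 1, so both w8 = 1 and a = 1.
w8 = w7 ∧ w4 must be 1, so both w7 = 1 and w4 = 1.
Enumerating the 128 input combinations, 11 give w10 = 1 and 117 give w10 = 0.

11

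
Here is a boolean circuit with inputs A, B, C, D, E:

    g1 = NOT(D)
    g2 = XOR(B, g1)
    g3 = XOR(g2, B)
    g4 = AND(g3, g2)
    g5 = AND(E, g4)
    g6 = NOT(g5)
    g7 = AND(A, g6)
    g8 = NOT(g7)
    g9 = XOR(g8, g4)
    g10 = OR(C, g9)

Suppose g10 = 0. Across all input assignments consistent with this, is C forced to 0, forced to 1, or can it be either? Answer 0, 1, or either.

g10 = OR(C, g9) must be 0, so both C = 0 and g9 = 0.
Every assignment with g10 = 0 has C = 0; there are 9 such assignment(s).

0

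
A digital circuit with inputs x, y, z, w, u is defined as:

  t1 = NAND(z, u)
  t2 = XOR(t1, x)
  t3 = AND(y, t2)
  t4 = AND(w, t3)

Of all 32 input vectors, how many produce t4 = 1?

4

t4 = AND(w, t3) must be 1, so both w = 1 and t3 = 1.
Satisfying assignments:
  x=0, y=1, z=0, w=1, u=0
  x=0, y=1, z=0, w=1, u=1
  x=0, y=1, z=1, w=1, u=0
  x=1, y=1, z=1, w=1, u=1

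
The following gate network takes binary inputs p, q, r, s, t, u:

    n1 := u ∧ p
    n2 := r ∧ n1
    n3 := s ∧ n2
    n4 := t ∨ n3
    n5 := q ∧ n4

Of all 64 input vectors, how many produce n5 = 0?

n5 = q ∧ n4 must be 0, so at least one of q, n4 is 0.
Enumerating the 64 input combinations, 47 give n5 = 0 and 17 give n5 = 1.

47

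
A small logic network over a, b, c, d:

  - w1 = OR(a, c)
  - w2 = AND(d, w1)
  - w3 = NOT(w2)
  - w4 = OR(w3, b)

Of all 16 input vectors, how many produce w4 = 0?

3

w4 = OR(w3, b) must be 0, so both w3 = 0 and b = 0.
w3 = NOT(w2) must be 0, so w2 = 1.
Satisfying assignments:
  a=0, b=0, c=1, d=1
  a=1, b=0, c=0, d=1
  a=1, b=0, c=1, d=1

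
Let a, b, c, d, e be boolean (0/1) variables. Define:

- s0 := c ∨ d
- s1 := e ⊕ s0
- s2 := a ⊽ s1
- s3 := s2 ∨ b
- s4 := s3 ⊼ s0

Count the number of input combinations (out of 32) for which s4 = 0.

15

s4 = s3 ⊼ s0 must be 0, so both s3 = 1 and s0 = 1.
s3 = s2 ∨ b must be 1, so at least one of s2, b is 1.
s0 = c ∨ d must be 1, so at least one of c, d is 1.
Enumerating the 32 input combinations, 15 give s4 = 0 and 17 give s4 = 1.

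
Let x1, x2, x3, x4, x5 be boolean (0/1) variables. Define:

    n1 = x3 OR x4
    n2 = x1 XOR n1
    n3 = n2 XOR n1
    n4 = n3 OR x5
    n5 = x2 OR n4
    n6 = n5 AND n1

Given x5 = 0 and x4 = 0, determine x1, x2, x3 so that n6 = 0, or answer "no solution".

x1=0, x2=0, x3=0

Check with x5 = 0 and x4 = 0 and x1=0, x2=0, x3=0:
n1 = x3 OR x4 = 0 OR 0 = 0
n2 = x1 XOR n1 = 0 XOR 0 = 0
n3 = n2 XOR n1 = 0 XOR 0 = 0
n4 = n3 OR x5 = 0 OR 0 = 0
n5 = x2 OR n4 = 0 OR 0 = 0
n6 = n5 AND n1 = 0 AND 0 = 0
So n6 = 0.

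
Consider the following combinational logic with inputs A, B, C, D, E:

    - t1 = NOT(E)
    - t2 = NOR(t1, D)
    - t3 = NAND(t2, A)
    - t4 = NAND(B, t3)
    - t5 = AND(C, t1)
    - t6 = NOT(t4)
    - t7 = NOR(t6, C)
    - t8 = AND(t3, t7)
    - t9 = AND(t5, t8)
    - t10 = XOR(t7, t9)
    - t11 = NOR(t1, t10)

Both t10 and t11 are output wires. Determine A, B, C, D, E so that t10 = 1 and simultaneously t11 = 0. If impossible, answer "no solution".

Check with A=1 B=1 C=0 D=0 E=1:
t1 = NOT(E) = NOT 1 = 0
t2 = NOR(t1, D) = NOR(0, 0) = 1
t3 = NAND(t2, A) = NAND(1, 1) = 0
t4 = NAND(B, t3) = NAND(1, 0) = 1
t5 = AND(C, t1) = AND(0, 0) = 0
t6 = NOT(t4) = NOT 1 = 0
t7 = NOR(t6, C) = NOR(0, 0) = 1
t8 = AND(t3, t7) = AND(0, 1) = 0
t9 = AND(t5, t8) = AND(0, 0) = 0
t10 = XOR(t7, t9) = XOR(1, 0) = 1
t11 = NOR(t1, t10) = NOR(0, 1) = 0
So t10 = 1 and t11 = 0.

A=1 B=1 C=0 D=0 E=1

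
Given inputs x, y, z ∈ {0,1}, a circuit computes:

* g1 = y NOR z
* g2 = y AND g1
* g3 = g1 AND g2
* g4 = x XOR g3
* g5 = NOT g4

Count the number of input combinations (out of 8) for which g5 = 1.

4

g5 = NOT g4 must be 1, so g4 = 0.
g4 = x XOR g3 must be 0, so x and g3 are equal.
Satisfying assignments:
  x=0, y=0, z=0
  x=0, y=0, z=1
  x=0, y=1, z=0
  x=0, y=1, z=1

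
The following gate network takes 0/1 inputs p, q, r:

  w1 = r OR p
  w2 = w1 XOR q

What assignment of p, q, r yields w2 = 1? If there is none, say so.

w2 = w1 XOR q must be 1, so w1 and q differ.
Check with p=0 q=1 r=0:
w1 = r OR p = 0 OR 0 = 0
w2 = w1 XOR q = 0 XOR 1 = 1
So w2 = 1 as required.

p=0 q=1 r=0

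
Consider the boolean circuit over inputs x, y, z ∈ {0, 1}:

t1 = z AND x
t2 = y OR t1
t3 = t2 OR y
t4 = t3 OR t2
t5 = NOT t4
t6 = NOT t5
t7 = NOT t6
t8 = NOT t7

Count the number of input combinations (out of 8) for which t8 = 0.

t8 = NOT t7 must be 0, so t7 = 1.
t7 = NOT t6 must be 1, so t6 = 0.
t6 = NOT t5 must be 0, so t5 = 1.
Satisfying assignments:
  x=0, y=0, z=0
  x=0, y=0, z=1
  x=1, y=0, z=0

3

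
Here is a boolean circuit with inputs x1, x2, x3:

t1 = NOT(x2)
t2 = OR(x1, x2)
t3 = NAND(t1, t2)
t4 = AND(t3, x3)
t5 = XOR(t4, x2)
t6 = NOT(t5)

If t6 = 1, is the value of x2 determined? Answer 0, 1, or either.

Both values of x2 occur among assignments with t6 = 1:
  x2=0: x1=0, x2=0, x3=0
  x2=1: x1=0, x2=1, x3=1

either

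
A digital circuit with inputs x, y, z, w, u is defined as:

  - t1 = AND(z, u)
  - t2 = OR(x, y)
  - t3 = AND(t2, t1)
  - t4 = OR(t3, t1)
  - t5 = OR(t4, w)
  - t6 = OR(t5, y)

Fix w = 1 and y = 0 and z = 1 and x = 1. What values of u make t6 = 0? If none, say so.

no solution exists

With w = 1 and y = 0 and z = 1 and x = 1 fixed, none of the 2 settings of u give t6 = 0.
For example, with u=1:
t1 = AND(z, u) = AND(1, 1) = 1
t2 = OR(x, y) = OR(1, 0) = 1
t3 = AND(t2, t1) = AND(1, 1) = 1
t4 = OR(t3, t1) = OR(1, 1) = 1
t5 = OR(t4, w) = OR(1, 1) = 1
t6 = OR(t5, y) = OR(1, 0) = 1
giving t6 = 1 ≠ 0.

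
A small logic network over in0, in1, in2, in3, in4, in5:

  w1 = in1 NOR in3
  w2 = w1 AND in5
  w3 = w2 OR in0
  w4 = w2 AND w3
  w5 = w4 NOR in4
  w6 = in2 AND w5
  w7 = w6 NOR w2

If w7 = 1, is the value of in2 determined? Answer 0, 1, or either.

either

Both values of in2 occur among assignments with w7 = 1:
  in2=0: in0=0, in1=0, in2=0, in3=0, in4=0, in5=0
  in2=1: in0=0, in1=0, in2=1, in3=0, in4=1, in5=0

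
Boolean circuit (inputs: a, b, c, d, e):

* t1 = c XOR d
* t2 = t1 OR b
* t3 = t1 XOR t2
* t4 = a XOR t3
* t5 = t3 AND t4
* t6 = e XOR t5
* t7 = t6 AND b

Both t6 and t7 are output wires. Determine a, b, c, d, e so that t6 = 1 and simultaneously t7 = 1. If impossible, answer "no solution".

a=0, b=1, c=0, d=1, e=1

Check with a=0, b=1, c=0, d=1, e=1:
t1 = c XOR d = 0 XOR 1 = 1
t2 = t1 OR b = 1 OR 1 = 1
t3 = t1 XOR t2 = 1 XOR 1 = 0
t4 = a XOR t3 = 0 XOR 0 = 0
t5 = t3 AND t4 = 0 AND 0 = 0
t6 = e XOR t5 = 1 XOR 0 = 1
t7 = t6 AND b = 1 AND 1 = 1
So t6 = 1 and t7 = 1.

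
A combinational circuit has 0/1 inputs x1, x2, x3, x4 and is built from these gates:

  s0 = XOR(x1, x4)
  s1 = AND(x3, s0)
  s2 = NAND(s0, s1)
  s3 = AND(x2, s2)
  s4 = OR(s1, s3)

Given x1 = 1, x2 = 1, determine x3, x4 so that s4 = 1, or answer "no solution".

x3=0 x4=1

s4 = OR(s1, s3) must be 1, so at least one of s1, s3 is 1.
Check with x1 = 1, x2 = 1 and x3=0, x4=1:
s0 = XOR(x1, x4) = XOR(1, 1) = 0
s1 = AND(x3, s0) = AND(0, 0) = 0
s2 = NAND(s0, s1) = NAND(0, 0) = 1
s3 = AND(x2, s2) = AND(1, 1) = 1
s4 = OR(s1, s3) = OR(0, 1) = 1
So s4 = 1.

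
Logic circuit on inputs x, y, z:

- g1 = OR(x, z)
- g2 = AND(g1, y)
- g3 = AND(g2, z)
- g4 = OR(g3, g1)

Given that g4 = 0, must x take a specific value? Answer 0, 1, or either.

g4 = OR(g3, g1) must be 0, so both g3 = 0 and g1 = 0.
g3 = AND(g2, z) must be 0, so at least one of g2, z is 0.
Every assignment with g4 = 0 has x = 0; there are 2 such assignment(s).
  x=0, y=0, z=0
  x=0, y=1, z=0

0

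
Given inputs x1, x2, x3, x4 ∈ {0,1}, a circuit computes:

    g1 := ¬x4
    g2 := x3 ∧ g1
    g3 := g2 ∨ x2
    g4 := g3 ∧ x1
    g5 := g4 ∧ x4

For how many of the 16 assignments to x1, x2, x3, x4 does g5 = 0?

14

g5 = g4 ∧ x4 must be 0, so at least one of g4, x4 is 0.
Enumerating the 16 input combinations, 14 give g5 = 0 and 2 give g5 = 1.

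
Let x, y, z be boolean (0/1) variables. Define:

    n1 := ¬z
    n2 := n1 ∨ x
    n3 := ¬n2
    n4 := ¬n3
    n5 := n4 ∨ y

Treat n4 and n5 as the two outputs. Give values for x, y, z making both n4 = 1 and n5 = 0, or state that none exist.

no solution exists

Across all 8 input combinations, none give both n4 = 1 and n5 = 0.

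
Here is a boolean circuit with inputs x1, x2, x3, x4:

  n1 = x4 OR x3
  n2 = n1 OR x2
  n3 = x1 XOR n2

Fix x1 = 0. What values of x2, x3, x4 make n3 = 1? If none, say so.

x2=0, x3=0, x4=1

n3 = x1 XOR n2 must be 1, so x1 and n2 differ.
Check with x1 = 0 and x2=0, x3=0, x4=1:
n1 = x4 OR x3 = 1 OR 0 = 1
n2 = n1 OR x2 = 1 OR 0 = 1
n3 = x1 XOR n2 = 0 XOR 1 = 1
So n3 = 1.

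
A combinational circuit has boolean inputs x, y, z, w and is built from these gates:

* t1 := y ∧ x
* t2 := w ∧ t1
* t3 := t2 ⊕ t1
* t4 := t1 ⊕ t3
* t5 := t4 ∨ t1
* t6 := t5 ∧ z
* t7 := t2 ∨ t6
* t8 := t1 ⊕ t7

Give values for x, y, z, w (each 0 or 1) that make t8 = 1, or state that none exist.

x=1, y=1, z=0, w=0

t8 = t1 ⊕ t7 must be 1, so t1 and t7 differ.
Check with x=1, y=1, z=0, w=0:
t1 = y ∧ x = 1 ∧ 1 = 1
t2 = w ∧ t1 = 0 ∧ 1 = 0
t3 = t2 ⊕ t1 = 0 ⊕ 1 = 1
t4 = t1 ⊕ t3 = 1 ⊕ 1 = 0
t5 = t4 ∨ t1 = 0 ∨ 1 = 1
t6 = t5 ∧ z = 1 ∧ 0 = 0
t7 = t2 ∨ t6 = 0 ∨ 0 = 0
t8 = t1 ⊕ t7 = 1 ⊕ 0 = 1
So t8 = 1 as required.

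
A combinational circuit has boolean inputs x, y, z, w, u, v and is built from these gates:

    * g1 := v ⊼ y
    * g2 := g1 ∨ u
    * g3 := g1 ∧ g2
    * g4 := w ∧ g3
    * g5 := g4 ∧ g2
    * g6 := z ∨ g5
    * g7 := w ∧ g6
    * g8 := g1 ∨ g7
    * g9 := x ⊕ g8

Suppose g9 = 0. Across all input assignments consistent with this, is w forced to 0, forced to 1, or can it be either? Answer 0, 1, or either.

Both values of w occur among assignments with g9 = 0:
  w=0: x=0, y=1, z=0, w=0, u=0, v=1
  w=1: x=0, y=1, z=0, w=1, u=0, v=1

either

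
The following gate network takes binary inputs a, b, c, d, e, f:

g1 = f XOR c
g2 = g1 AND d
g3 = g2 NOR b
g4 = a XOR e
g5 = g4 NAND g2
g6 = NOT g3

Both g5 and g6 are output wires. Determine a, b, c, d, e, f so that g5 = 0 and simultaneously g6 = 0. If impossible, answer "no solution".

no solution exists

Across all 64 input combinations, none give both g5 = 0 and g6 = 0.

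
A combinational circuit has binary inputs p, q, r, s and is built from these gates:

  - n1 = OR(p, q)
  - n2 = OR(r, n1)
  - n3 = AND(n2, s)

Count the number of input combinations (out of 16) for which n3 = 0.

9

n3 = AND(n2, s) must be 0, so at least one of n2, s is 0.
Enumerating the 16 input combinations, 9 give n3 = 0 and 7 give n3 = 1.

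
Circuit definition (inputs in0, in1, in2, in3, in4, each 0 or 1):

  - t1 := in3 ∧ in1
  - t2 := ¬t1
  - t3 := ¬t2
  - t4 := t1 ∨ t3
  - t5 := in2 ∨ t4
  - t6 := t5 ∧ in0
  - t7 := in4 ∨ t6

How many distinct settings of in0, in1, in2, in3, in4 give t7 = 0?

11

t7 = in4 ∨ t6 must be 0, so both in4 = 0 and t6 = 0.
Enumerating the 32 input combinations, 11 give t7 = 0 and 21 give t7 = 1.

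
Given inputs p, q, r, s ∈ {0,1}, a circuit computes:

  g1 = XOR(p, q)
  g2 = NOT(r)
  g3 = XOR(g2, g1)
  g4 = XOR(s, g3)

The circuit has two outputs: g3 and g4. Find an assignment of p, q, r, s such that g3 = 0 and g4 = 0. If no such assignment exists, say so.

p=1, q=0, r=0, s=0

Check with p=1, q=0, r=0, s=0:
g1 = XOR(p, q) = XOR(1, 0) = 1
g2 = NOT(r) = NOT 0 = 1
g3 = XOR(g2, g1) = XOR(1, 1) = 0
g4 = XOR(s, g3) = XOR(0, 0) = 0
So g3 = 0 and g4 = 0.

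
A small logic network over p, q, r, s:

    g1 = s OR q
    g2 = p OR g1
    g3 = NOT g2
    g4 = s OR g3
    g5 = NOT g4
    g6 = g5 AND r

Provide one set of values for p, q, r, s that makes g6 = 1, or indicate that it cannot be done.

p=1 q=1 r=1 s=0

Check with p=1 q=1 r=1 s=0:
g1 = s OR q = 0 OR 1 = 1
g2 = p OR g1 = 1 OR 1 = 1
g3 = NOT g2 = NOT 1 = 0
g4 = s OR g3 = 0 OR 0 = 0
g5 = NOT g4 = NOT 0 = 1
g6 = g5 AND r = 1 AND 1 = 1
So g6 = 1 as required.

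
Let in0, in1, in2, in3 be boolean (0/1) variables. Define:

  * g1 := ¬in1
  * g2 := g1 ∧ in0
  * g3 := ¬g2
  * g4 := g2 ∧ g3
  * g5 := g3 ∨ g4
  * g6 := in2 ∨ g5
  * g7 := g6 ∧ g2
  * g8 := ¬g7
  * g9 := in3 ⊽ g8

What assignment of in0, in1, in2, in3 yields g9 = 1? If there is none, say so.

Check with in0=1, in1=0, in2=1, in3=0:
g1 = ¬in1 = ¬0 = 1
g2 = g1 ∧ in0 = 1 ∧ 1 = 1
g3 = ¬g2 = ¬1 = 0
g4 = g2 ∧ g3 = 1 ∧ 0 = 0
g5 = g3 ∨ g4 = 0 ∨ 0 = 0
g6 = in2 ∨ g5 = 1 ∨ 0 = 1
g7 = g6 ∧ g2 = 1 ∧ 1 = 1
g8 = ¬g7 = ¬1 = 0
g9 = in3 ⊽ g8 = 0 ⊽ 0 = 1
So g9 = 1 as required.

in0=1, in1=0, in2=1, in3=0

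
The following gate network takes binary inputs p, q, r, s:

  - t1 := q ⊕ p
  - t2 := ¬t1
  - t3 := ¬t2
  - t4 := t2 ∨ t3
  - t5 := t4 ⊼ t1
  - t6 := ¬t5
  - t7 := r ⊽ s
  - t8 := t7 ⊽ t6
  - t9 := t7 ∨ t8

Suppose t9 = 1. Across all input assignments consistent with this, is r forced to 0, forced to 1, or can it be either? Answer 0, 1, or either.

Both values of r occur among assignments with t9 = 1:
  r=0: p=0, q=0, r=0, s=0
  r=1: p=0, q=0, r=1, s=0

either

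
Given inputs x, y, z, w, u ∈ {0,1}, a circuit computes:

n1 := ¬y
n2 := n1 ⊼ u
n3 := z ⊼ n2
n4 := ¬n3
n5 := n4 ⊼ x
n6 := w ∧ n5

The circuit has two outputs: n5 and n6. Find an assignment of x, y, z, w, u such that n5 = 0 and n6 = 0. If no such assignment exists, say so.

x=1 y=0 z=1 w=0 u=0

Check with x=1 y=0 z=1 w=0 u=0:
n1 = ¬y = ¬0 = 1
n2 = n1 ⊼ u = 1 ⊼ 0 = 1
n3 = z ⊼ n2 = 1 ⊼ 1 = 0
n4 = ¬n3 = ¬0 = 1
n5 = n4 ⊼ x = 1 ⊼ 1 = 0
n6 = w ∧ n5 = 0 ∧ 0 = 0
So n5 = 0 and n6 = 0.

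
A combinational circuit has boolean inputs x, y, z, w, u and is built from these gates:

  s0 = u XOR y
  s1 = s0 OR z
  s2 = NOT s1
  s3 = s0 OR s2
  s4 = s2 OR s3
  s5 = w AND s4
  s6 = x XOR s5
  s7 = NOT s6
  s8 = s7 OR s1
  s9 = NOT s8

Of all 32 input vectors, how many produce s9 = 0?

28

s9 = NOT s8 must be 0, so s8 = 1.
s8 = s7 OR s1 must be 1, so at least one of s7, s1 is 1.
Enumerating the 32 input combinations, 28 give s9 = 0 and 4 give s9 = 1.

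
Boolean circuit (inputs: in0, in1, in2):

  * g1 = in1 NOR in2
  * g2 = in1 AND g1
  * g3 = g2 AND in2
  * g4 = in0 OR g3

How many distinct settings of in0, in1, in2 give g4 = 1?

g4 = in0 OR g3 must be 1, so at least one of in0, g3 is 1.
Satisfying assignments:
  in0=1, in1=0, in2=0
  in0=1, in1=0, in2=1
  in0=1, in1=1, in2=0
  in0=1, in1=1, in2=1

4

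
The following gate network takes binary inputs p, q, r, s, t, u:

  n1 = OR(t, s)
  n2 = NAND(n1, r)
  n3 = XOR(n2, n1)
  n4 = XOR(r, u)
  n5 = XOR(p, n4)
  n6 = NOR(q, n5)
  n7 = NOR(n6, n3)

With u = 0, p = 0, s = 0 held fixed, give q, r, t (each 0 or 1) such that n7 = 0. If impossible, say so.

q=1 r=1 t=1

Check with u = 0, p = 0, s = 0 and q=1, r=1, t=1:
n1 = OR(t, s) = OR(1, 0) = 1
n2 = NAND(n1, r) = NAND(1, 1) = 0
n3 = XOR(n2, n1) = XOR(0, 1) = 1
n4 = XOR(r, u) = XOR(1, 0) = 1
n5 = XOR(p, n4) = XOR(0, 1) = 1
n6 = NOR(q, n5) = NOR(1, 1) = 0
n7 = NOR(n6, n3) = NOR(0, 1) = 0
So n7 = 0.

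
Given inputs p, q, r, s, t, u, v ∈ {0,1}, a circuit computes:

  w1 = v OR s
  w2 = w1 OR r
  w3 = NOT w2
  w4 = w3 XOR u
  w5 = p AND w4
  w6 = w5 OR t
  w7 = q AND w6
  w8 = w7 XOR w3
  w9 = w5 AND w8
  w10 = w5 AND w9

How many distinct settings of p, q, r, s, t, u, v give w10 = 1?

16

w10 = w5 AND w9 must be 1, so both w5 = 1 and w9 = 1.
Enumerating the 128 input combinations, 16 give w10 = 1 and 112 give w10 = 0.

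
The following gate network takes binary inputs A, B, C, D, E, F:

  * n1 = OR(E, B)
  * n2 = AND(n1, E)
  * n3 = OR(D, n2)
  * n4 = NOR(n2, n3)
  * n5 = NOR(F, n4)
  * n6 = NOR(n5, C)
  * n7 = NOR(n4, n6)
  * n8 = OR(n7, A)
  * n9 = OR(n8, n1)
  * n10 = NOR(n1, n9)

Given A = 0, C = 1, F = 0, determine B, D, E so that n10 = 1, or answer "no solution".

B=0, D=0, E=0

Check with A = 0, C = 1, F = 0 and B=0, D=0, E=0:
n1 = OR(E, B) = OR(0, 0) = 0
n2 = AND(n1, E) = AND(0, 0) = 0
n3 = OR(D, n2) = OR(0, 0) = 0
n4 = NOR(n2, n3) = NOR(0, 0) = 1
n5 = NOR(F, n4) = NOR(0, 1) = 0
n6 = NOR(n5, C) = NOR(0, 1) = 0
n7 = NOR(n4, n6) = NOR(1, 0) = 0
n8 = OR(n7, A) = OR(0, 0) = 0
n9 = OR(n8, n1) = OR(0, 0) = 0
n10 = NOR(n1, n9) = NOR(0, 0) = 1
So n10 = 1.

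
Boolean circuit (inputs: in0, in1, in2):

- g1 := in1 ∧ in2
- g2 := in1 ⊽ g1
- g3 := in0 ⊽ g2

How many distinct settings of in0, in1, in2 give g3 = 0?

g3 = in0 ⊽ g2 must be 0, so at least one of in0, g2 is 1.
Satisfying assignments:
  in0=0, in1=0, in2=0
  in0=0, in1=0, in2=1
  in0=1, in1=0, in2=0
  in0=1, in1=0, in2=1
  in0=1, in1=1, in2=0
  in0=1, in1=1, in2=1

6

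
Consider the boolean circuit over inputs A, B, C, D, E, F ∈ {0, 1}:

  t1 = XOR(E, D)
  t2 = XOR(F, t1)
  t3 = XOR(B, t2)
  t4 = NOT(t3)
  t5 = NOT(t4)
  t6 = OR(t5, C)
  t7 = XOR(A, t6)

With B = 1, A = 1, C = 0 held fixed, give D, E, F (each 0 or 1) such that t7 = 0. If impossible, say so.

D=1 E=1 F=0

t7 = XOR(A, t6) must be 0, so A and t6 are equal.
Check with B = 1, A = 1, C = 0 and D=1, E=1, F=0:
t1 = XOR(E, D) = XOR(1, 1) = 0
t2 = XOR(F, t1) = XOR(0, 0) = 0
t3 = XOR(B, t2) = XOR(1, 0) = 1
t4 = NOT(t3) = NOT 1 = 0
t5 = NOT(t4) = NOT 0 = 1
t6 = OR(t5, C) = OR(1, 0) = 1
t7 = XOR(A, t6) = XOR(1, 1) = 0
So t7 = 0.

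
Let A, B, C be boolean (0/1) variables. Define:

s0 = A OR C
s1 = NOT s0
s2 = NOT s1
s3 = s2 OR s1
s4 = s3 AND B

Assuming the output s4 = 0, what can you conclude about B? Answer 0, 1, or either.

0

s4 = s3 AND B must be 0, so at least one of s3, B is 0.
Every assignment with s4 = 0 has B = 0; there are 4 such assignment(s).
  A=0, B=0, C=0
  A=0, B=0, C=1
  A=1, B=0, C=0
  A=1, B=0, C=1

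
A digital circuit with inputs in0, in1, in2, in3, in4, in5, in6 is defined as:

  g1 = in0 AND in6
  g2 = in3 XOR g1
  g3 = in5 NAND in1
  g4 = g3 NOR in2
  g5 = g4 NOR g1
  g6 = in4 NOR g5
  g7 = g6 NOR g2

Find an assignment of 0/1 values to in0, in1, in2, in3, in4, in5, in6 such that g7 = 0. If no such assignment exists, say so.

Check with in0=0 in1=1 in2=1 in3=1 in4=1 in5=0 in6=1:
g1 = in0 AND in6 = 0 AND 1 = 0
g2 = in3 XOR g1 = 1 XOR 0 = 1
g3 = in5 NAND in1 = 0 NAND 1 = 1
g4 = g3 NOR in2 = 1 NOR 1 = 0
g5 = g4 NOR g1 = 0 NOR 0 = 1
g6 = in4 NOR g5 = 1 NOR 1 = 0
g7 = g6 NOR g2 = 0 NOR 1 = 0
So g7 = 0 as required.

in0=0 in1=1 in2=1 in3=1 in4=1 in5=0 in6=1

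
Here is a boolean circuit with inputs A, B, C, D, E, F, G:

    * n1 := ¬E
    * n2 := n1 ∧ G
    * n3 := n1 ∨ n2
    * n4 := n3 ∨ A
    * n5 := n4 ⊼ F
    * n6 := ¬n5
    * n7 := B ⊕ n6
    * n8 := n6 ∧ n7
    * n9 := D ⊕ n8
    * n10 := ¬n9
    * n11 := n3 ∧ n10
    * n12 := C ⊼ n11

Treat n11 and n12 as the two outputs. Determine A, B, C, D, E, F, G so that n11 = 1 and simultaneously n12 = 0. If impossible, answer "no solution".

Check with A=0, B=1, C=1, D=0, E=0, F=1, G=1:
n1 = ¬E = ¬0 = 1
n2 = n1 ∧ G = 1 ∧ 1 = 1
n3 = n1 ∨ n2 = 1 ∨ 1 = 1
n4 = n3 ∨ A = 1 ∨ 0 = 1
n5 = n4 ⊼ F = 1 ⊼ 1 = 0
n6 = ¬n5 = ¬0 = 1
n7 = B ⊕ n6 = 1 ⊕ 1 = 0
n8 = n6 ∧ n7 = 1 ∧ 0 = 0
n9 = D ⊕ n8 = 0 ⊕ 0 = 0
n10 = ¬n9 = ¬0 = 1
n11 = n3 ∧ n10 = 1 ∧ 1 = 1
n12 = C ⊼ n11 = 1 ⊼ 1 = 0
So n11 = 1 and n12 = 0.

A=0, B=1, C=1, D=0, E=0, F=1, G=1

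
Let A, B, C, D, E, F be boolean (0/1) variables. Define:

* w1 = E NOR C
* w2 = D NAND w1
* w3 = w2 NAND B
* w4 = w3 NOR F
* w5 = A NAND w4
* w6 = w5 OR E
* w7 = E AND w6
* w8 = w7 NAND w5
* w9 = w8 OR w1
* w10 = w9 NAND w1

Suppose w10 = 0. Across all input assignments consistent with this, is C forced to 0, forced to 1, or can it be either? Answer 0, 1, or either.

0

w10 = w9 NAND w1 must be 0, so both w9 = 1 and w1 = 1.
w9 = w8 OR w1 must be 1, so at least one of w8, w1 is 1.
w1 = E NOR C must be 1, so both E = 0 and C = 0.
Every assignment with w10 = 0 has C = 0; there are 16 such assignment(s).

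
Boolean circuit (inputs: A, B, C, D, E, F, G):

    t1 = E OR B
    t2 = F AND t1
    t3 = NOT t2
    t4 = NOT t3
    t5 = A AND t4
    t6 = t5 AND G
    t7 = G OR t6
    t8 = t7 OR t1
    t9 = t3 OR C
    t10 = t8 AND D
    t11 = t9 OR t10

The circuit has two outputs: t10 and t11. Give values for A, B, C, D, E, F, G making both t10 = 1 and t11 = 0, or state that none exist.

Across all 128 input combinations, none give both t10 = 1 and t11 = 0.

no solution exists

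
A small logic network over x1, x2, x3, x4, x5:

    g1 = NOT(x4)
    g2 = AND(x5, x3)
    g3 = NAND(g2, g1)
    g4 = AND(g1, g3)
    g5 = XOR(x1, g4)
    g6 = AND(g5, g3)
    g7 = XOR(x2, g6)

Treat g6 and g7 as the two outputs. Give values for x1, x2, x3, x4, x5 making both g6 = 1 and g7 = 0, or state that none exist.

Check with x1=1, x2=1, x3=1, x4=1, x5=0:
g1 = NOT(x4) = NOT 1 = 0
g2 = AND(x5, x3) = AND(0, 1) = 0
g3 = NAND(g2, g1) = NAND(0, 0) = 1
g4 = AND(g1, g3) = AND(0, 1) = 0
g5 = XOR(x1, g4) = XOR(1, 0) = 1
g6 = AND(g5, g3) = AND(1, 1) = 1
g7 = XOR(x2, g6) = XOR(1, 1) = 0
So g6 = 1 and g7 = 0.

x1=1, x2=1, x3=1, x4=1, x5=0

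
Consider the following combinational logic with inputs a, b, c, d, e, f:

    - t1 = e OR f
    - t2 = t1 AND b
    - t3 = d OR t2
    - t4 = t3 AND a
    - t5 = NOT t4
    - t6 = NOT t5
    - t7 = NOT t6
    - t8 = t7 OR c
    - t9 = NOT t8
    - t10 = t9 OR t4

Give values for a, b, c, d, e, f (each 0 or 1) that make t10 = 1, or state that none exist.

t10 = t9 OR t4 must be 1, so at least one of t9, t4 is 1.
Check with a=1, b=1, c=0, d=1, e=0, f=0:
t1 = e OR f = 0 OR 0 = 0
t2 = t1 AND b = 0 AND 1 = 0
t3 = d OR t2 = 1 OR 0 = 1
t4 = t3 AND a = 1 AND 1 = 1
t5 = NOT t4 = NOT 1 = 0
t6 = NOT t5 = NOT 0 = 1
t7 = NOT t6 = NOT 1 = 0
t8 = t7 OR c = 0 OR 0 = 0
t9 = NOT t8 = NOT 0 = 1
t10 = t9 OR t4 = 1 OR 1 = 1
So t10 = 1 as required.

a=1, b=1, c=0, d=1, e=0, f=0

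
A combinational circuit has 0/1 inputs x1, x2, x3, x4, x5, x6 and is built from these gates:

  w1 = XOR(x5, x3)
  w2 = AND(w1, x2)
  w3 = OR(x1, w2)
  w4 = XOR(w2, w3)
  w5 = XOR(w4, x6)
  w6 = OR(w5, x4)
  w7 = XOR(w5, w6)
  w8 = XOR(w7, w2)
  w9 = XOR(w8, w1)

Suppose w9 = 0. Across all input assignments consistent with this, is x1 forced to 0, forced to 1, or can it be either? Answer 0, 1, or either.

either

Both values of x1 occur among assignments with w9 = 0:
  x1=0: x1=0, x2=0, x3=0, x4=0, x5=0, x6=0
  x1=1: x1=1, x2=0, x3=0, x4=0, x5=0, x6=0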